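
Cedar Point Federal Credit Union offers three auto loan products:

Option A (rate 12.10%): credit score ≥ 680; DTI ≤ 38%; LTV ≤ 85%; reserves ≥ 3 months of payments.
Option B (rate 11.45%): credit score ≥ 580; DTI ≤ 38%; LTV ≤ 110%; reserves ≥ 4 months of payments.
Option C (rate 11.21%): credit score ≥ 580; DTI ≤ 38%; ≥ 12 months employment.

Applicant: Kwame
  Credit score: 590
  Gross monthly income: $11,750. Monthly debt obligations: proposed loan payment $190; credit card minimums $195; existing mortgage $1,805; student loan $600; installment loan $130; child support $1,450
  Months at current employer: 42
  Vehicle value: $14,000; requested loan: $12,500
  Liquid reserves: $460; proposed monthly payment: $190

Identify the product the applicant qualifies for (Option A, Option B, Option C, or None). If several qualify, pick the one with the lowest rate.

Total debts = (190 + 195 + 1,805 + 600 + 130 + 1,450) = 4,370; DTI = 4,370/11,750 = 37.2%.
LTV = 12,500/14,000 = 89.3%.
Reserves = 460/190 = 2.4 months.
Option A: score 590 < 680; DTI 37.2% ≤ 38%; LTV 89.3% > 85%; reserves 2.4 < 3 mo → does not qualify.
Option B: score 590 ≥ 580; DTI 37.2% ≤ 38%; LTV 89.3% ≤ 110%; reserves 2.4 < 4 mo → does not qualify.
Option C: score 590 ≥ 580; DTI 37.2% ≤ 38%; employment 42 ≥ 12 mo → qualifies.

Option C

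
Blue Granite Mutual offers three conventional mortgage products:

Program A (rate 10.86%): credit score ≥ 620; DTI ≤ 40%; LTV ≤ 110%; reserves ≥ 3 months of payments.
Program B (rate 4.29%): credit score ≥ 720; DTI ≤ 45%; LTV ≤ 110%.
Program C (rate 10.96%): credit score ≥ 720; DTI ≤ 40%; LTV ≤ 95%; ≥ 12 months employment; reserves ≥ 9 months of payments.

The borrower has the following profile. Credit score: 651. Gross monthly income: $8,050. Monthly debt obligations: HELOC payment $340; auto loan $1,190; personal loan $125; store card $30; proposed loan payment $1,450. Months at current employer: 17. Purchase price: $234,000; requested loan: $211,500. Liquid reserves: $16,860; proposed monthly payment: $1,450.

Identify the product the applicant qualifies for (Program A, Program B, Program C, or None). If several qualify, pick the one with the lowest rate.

Program A

Total debts = (340 + 1,190 + 125 + 30 + 1,450) = 3,135; DTI = 3,135/8,050 = 38.9%.
LTV = 211,500/234,000 = 90.4%.
Reserves = 16,860/1,450 = 11.6 months.
Program A: score 651 ≥ 620; DTI 38.9% ≤ 40%; LTV 90.4% ≤ 110%; reserves 11.6 ≥ 3 mo → qualifies.
Program B: score 651 < 720; DTI 38.9% ≤ 45%; LTV 90.4% ≤ 110% → does not qualify.
Program C: score 651 < 720; DTI 38.9% ≤ 40%; LTV 90.4% ≤ 95%; employment 17 ≥ 12 mo; reserves 11.6 ≥ 9 mo → does not qualify.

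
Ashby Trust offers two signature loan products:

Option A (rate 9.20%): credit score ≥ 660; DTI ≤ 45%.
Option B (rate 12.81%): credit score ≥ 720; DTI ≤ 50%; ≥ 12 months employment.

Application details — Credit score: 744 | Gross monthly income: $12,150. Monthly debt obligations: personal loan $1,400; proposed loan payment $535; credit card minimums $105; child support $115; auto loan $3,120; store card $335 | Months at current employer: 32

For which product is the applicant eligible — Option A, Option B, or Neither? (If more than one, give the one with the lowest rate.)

Option B

Total debts = (1,400 + 535 + 105 + 115 + 3,120 + 335) = 5,610; DTI = 5,610/12,150 = 46.2%.
Option A: score 744 ≥ 660; DTI 46.2% > 45% → does not qualify.
Option B: score 744 ≥ 720; DTI 46.2% ≤ 50%; employment 32 ≥ 12 mo → qualifies.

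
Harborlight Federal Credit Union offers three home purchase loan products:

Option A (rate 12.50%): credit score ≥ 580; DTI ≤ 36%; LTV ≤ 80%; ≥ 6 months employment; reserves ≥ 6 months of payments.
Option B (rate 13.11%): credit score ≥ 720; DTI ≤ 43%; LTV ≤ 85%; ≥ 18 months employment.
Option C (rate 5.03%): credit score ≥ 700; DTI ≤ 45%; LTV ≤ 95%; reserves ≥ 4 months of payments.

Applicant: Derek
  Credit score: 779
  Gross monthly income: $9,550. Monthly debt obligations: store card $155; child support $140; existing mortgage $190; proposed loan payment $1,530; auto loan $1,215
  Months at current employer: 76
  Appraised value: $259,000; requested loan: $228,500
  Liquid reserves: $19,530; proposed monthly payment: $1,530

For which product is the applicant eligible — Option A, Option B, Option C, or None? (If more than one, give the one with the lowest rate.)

Option C

Total debts = (155 + 140 + 190 + 1,530 + 1,215) = 3,230; DTI = 3,230/9,550 = 33.8%.
LTV = 228,500/259,000 = 88.2%.
Reserves = 19,530/1,530 = 12.8 months.
Option A: score 779 ≥ 580; DTI 33.8% ≤ 36%; LTV 88.2% > 80%; employment 76 ≥ 6 mo; reserves 12.8 ≥ 6 mo → does not qualify.
Option B: score 779 ≥ 720; DTI 33.8% ≤ 43%; LTV 88.2% > 85%; employment 76 ≥ 18 mo → does not qualify.
Option C: score 779 ≥ 700; DTI 33.8% ≤ 45%; LTV 88.2% ≤ 95%; reserves 12.8 ≥ 4 mo → qualifies.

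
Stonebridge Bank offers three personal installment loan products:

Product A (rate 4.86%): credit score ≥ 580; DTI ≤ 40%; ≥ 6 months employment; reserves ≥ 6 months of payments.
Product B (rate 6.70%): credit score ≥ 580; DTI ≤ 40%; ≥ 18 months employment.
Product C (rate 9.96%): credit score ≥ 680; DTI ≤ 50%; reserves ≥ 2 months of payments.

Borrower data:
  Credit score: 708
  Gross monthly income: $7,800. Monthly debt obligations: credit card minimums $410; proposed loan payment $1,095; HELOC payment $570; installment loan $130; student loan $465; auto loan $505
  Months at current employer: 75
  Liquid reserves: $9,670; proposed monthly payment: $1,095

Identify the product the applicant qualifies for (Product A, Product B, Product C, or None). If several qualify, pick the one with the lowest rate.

Product C

Total debts = (410 + 1,095 + 570 + 130 + 465 + 505) = 3,175; DTI = 3,175/7,800 = 40.7%.
Reserves = 9,670/1,095 = 8.8 months.
Product A: score 708 ≥ 580; DTI 40.7% > 40%; employment 75 ≥ 6 mo; reserves 8.8 ≥ 6 mo → does not qualify.
Product B: score 708 ≥ 580; DTI 40.7% > 40%; employment 75 ≥ 18 mo → does not qualify.
Product C: score 708 ≥ 680; DTI 40.7% ≤ 50%; reserves 8.8 ≥ 2 mo → qualifies.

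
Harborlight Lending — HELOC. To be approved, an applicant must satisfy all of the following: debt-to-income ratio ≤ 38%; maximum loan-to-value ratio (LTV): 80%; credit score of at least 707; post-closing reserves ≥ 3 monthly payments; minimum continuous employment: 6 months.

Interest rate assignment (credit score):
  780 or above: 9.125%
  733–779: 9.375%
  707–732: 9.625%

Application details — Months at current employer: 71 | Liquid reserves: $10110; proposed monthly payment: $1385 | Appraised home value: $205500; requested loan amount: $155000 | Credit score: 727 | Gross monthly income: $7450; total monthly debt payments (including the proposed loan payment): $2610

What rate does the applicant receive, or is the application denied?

Approved at 9.625%

Credit score 727 ≥ 707 (meets minimum)
Reserves = 10,110/1,385 = 7.3 months ≥ 3
LTV: 155,000 ÷ 205,500 = 75.4%, within 80% cap
Employment 71 ≥ 6 months
DTI = 2,610/7,450 = 35% ≤ 38%
All requirements met. Score 727 falls in the 707–732 tier → 9.625%.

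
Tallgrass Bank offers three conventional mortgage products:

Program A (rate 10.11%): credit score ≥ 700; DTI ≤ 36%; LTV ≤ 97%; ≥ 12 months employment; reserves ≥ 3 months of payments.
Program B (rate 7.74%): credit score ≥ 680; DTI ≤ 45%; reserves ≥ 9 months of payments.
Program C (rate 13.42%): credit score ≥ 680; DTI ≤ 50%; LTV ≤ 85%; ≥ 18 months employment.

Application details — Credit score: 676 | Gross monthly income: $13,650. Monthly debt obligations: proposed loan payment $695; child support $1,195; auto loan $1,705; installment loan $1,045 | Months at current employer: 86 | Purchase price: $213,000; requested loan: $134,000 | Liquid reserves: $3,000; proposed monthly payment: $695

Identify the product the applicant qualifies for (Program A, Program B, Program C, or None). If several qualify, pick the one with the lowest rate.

Total debts = (695 + 1,195 + 1,705 + 1,045) = 4,640; DTI = 4,640/13,650 = 34%.
LTV = 134,000/213,000 = 62.9%.
Reserves = 3,000/695 = 4.3 months.
Program A: score 676 < 700; DTI 34% ≤ 36%; LTV 62.9% ≤ 97%; employment 86 ≥ 12 mo; reserves 4.3 ≥ 3 mo → does not qualify.
Program B: score 676 < 680; DTI 34% ≤ 45%; reserves 4.3 < 9 mo → does not qualify.
Program C: score 676 < 680; DTI 34% ≤ 50%; LTV 62.9% ≤ 85%; employment 86 ≥ 18 mo → does not qualify.

None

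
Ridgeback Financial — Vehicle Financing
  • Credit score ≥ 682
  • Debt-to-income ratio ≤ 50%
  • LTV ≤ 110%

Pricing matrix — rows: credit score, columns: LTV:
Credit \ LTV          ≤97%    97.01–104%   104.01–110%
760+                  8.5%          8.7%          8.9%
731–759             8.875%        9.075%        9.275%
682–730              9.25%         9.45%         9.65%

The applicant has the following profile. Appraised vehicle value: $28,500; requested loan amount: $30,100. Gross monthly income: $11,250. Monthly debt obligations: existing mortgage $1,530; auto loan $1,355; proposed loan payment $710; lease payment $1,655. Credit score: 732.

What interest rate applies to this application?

Credit score 732 ≥ 682; Total monthly debts = (1,530 + 1,355 + 710 + 1,655) = 5,250. DTI: 5,250 ÷ 11,250 = 46.7%, within the 50% cap
LTV = 30,100/28,500 = 105.6% ≤ 110%
Score 732 is in the 731–759 band; LTV 105.6% is in the 104.01–110% band → 9.275%.

9.275%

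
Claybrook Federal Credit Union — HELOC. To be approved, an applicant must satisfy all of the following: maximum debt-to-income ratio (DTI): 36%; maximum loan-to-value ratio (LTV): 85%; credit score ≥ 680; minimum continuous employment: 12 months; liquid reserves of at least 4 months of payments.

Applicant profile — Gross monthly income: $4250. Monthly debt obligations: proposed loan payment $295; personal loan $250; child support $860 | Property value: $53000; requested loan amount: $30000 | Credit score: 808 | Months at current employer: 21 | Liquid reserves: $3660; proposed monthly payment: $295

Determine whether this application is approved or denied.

Approved

Total monthly debts = (295 + 250 + 860) = 1,405. DTI: 1,405 ÷ 4,250 = 33.1%, within the 36% cap
LTV = 30,000/53,000 = 56.6% ≤ 85%
Credit score 808 ≥ 680 (meets)
Employment 21 ≥ 12 months
Reserves: 3,660 ÷ 295 = 12.4 months (meets 4-month minimum)
All criteria satisfied.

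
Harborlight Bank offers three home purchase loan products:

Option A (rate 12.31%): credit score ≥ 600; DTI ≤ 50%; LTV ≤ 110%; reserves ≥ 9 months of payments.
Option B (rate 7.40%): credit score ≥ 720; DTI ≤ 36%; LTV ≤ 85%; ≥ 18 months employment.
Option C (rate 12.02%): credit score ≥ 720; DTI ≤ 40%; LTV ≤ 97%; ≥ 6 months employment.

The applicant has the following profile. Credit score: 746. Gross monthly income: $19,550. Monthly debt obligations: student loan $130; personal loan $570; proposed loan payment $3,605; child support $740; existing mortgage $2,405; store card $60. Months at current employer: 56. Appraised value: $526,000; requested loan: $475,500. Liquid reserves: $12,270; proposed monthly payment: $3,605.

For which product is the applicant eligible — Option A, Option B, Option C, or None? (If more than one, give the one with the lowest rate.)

Option C

Total debts = (130 + 570 + 3,605 + 740 + 2,405 + 60) = 7,510; DTI = 7,510/19,550 = 38.4%.
LTV = 475,500/526,000 = 90.4%.
Reserves = 12,270/3,605 = 3.4 months.
Option A: score 746 ≥ 600; DTI 38.4% ≤ 50%; LTV 90.4% ≤ 110%; reserves 3.4 < 9 mo → does not qualify.
Option B: score 746 ≥ 720; DTI 38.4% > 36%; LTV 90.4% > 85%; employment 56 ≥ 18 mo → does not qualify.
Option C: score 746 ≥ 720; DTI 38.4% ≤ 40%; LTV 90.4% ≤ 97%; employment 56 ≥ 6 mo → qualifies.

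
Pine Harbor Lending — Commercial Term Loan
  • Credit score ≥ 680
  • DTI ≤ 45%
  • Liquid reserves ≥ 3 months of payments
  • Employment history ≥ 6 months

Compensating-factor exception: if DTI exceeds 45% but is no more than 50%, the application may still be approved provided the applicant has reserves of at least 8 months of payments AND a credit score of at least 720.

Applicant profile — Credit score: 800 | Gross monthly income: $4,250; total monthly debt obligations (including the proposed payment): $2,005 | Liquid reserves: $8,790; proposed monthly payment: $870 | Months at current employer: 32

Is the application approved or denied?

Approved

Credit score 800 ≥ 680 (meets base)
DTI = 2,005/4,250 = 47.2% > 45% — standard DTI limit exceeded.
Reserves = 8,790/870 = 10.1 months ≥ 3
Employment 32 ≥ 6 months
47.2% falls in the override range (45%–50%), so the compensating-factor test applies.
Override check — reserves: 10.1 mo (ok); score: 800 (ok).
Both override conditions satisfied; DTI exception granted.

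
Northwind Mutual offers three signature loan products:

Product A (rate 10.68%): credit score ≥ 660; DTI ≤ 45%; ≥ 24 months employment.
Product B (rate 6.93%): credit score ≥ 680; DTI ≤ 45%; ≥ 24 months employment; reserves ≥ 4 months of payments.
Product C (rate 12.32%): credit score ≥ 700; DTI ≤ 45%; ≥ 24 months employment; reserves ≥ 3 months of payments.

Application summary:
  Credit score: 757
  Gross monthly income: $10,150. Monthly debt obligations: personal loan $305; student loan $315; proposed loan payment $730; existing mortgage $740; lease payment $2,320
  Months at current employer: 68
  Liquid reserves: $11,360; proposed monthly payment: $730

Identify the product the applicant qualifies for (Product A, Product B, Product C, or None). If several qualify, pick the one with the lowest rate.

Total debts = (305 + 315 + 730 + 740 + 2,320) = 4,410; DTI = 4,410/10,150 = 43.4%.
Reserves = 11,360/730 = 15.6 months.
Product A: score 757 ≥ 660; DTI 43.4% ≤ 45%; employment 68 ≥ 24 mo → qualifies.
Product B: score 757 ≥ 680; DTI 43.4% ≤ 45%; employment 68 ≥ 24 mo; reserves 15.6 ≥ 4 mo → qualifies.
Product C: score 757 ≥ 700; DTI 43.4% ≤ 45%; employment 68 ≥ 24 mo; reserves 15.6 ≥ 3 mo → qualifies.
Qualifying: Product A, Product B, Product C. Lowest rate is 6.93% → Product B.

Product B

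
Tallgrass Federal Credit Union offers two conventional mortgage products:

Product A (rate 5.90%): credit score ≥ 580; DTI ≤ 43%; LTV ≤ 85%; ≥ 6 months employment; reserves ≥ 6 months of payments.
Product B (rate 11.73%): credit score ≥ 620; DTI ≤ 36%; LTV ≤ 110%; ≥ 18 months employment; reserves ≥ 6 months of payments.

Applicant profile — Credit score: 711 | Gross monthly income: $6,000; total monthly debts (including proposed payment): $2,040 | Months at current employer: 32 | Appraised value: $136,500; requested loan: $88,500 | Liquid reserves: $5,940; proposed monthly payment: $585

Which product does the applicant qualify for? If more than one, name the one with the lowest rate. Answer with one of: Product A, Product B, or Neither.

Product A

DTI = 2,040/6,000 = 34%.
LTV = 88,500/136,500 = 64.8%.
Reserves = 5,940/585 = 10.2 months.
Product A: score 711 ≥ 580; DTI 34% ≤ 43%; LTV 64.8% ≤ 85%; employment 32 ≥ 6 mo; reserves 10.2 ≥ 6 mo → qualifies.
Product B: score 711 ≥ 620; DTI 34% ≤ 36%; LTV 64.8% ≤ 110%; employment 32 ≥ 18 mo; reserves 10.2 ≥ 6 mo → qualifies.
Qualifying: Product A, Product B. Lowest rate is 5.90% → Product A.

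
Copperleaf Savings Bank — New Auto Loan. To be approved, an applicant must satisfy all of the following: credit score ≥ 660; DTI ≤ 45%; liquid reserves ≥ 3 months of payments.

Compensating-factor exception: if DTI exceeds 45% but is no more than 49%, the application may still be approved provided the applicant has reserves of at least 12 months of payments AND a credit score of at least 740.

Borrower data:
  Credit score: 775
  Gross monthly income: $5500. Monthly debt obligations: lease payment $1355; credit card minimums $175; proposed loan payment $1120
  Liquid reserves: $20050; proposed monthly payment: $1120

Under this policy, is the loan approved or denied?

Credit score 775 ≥ 660 (meets base)
Total debts = (1,355 + 175 + 1,120) = 2,650. DTI: 2,650 ÷ 5,500 = 48.2%, over the 45% base limit.
Reserves = 20,050/1,120 = 17.9 months ≥ 3
48.2% falls in the override range (45%–49%), so the compensating-factor test applies.
Override check — reserves: 17.9 mo (ok); score: 775 (ok).
Both override conditions satisfied; DTI exception granted.

Approved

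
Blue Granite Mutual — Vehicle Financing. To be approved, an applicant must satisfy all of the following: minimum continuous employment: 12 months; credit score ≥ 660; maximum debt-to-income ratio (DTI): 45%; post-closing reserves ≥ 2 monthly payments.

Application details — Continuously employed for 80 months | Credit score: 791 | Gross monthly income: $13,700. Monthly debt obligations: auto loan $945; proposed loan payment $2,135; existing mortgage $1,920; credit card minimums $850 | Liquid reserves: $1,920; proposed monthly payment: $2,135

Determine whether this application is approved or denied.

Employment 80 ≥ 12 months
Credit score 791 ≥ 660 (meets)
Total monthly debts = (945 + 2,135 + 1,920 + 850) = 5,850. DTI: 5,850 ÷ 13,700 = 42.7%, within the 45% cap
Reserves: 1,920 ÷ 2,135 = 0.9 months (below 2-month minimum)
Fails on reserves.

Denied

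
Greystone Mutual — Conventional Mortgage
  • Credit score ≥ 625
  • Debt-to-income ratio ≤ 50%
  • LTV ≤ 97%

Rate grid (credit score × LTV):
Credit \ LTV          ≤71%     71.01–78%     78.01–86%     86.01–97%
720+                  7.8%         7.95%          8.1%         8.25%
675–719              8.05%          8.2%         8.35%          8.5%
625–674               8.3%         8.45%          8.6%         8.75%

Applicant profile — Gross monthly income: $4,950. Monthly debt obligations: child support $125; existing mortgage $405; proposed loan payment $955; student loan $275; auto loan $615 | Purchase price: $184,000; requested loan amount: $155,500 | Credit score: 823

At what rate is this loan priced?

Credit score 823 ≥ 625; Total monthly debts = (125 + 405 + 955 + 275 + 615) = 2,375. DTI: 2,375 ÷ 4,950 = 48%, within the 50% cap
LTV: 155,500 ÷ 184,000 = 84.5%, within 97% cap
Credit 823 → row 720+; LTV 84.5% → column 78.01–86%. Grid cell → 8.1%.

8.1%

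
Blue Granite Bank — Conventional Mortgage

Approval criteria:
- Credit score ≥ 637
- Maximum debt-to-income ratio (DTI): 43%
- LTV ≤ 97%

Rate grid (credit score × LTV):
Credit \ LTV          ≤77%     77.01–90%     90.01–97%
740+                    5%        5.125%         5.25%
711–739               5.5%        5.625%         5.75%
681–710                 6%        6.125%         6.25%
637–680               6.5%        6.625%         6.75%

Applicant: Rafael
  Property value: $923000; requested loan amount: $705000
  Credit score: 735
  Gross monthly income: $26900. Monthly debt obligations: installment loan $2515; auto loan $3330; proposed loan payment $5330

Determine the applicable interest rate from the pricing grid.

5.5%

Credit score 735 ≥ 637; Total monthly debts = (2,515 + 3,330 + 5,330) = 11,175. Debt-to-income = 11,175/26,900 = 41.5% — meets 43% limit
Loan-to-value = 705,000/923,000 = 76.4% — pass (97% max)
Row: 735 falls in 711–739. Column: 76.4% falls in ≤77%. Rate = 5.5%.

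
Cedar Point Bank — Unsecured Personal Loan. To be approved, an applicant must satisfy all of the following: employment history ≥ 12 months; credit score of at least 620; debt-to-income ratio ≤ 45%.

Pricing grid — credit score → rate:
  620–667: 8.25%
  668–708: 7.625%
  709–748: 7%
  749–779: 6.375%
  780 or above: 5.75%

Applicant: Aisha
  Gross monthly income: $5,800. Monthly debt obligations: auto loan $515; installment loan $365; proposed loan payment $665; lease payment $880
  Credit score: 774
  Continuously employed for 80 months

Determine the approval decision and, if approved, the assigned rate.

Approved at 6.375%

Credit score 774 ≥ 620 (meets minimum)
Employment 80 ≥ 12 months
Total monthly debts = (515 + 365 + 665 + 880) = 2,425. Debt-to-income = 2,425/5,800 = 41.8% — meets 45% limit
All requirements met. Score 774 falls in the 749–779 tier → 6.375%.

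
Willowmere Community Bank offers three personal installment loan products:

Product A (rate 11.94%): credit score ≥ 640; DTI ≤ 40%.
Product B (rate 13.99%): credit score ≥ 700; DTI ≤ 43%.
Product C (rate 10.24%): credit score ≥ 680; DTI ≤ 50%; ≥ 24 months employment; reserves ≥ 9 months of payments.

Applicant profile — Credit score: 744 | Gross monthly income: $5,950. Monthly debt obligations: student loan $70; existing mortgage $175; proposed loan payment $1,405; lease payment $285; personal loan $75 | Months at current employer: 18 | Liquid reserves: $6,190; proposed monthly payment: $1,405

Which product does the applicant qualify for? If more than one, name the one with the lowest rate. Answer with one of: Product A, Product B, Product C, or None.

Total debts = (70 + 175 + 1,405 + 285 + 75) = 2,010; DTI = 2,010/5,950 = 33.8%.
Reserves = 6,190/1,405 = 4.4 months.
Product A: score 744 ≥ 640; DTI 33.8% ≤ 40% → qualifies.
Product B: score 744 ≥ 700; DTI 33.8% ≤ 43% → qualifies.
Product C: score 744 ≥ 680; DTI 33.8% ≤ 50%; employment 18 < 24 mo; reserves 4.4 < 9 mo → does not qualify.
Qualifying: Product A, Product B. Lowest rate is 11.94% → Product A.

Product A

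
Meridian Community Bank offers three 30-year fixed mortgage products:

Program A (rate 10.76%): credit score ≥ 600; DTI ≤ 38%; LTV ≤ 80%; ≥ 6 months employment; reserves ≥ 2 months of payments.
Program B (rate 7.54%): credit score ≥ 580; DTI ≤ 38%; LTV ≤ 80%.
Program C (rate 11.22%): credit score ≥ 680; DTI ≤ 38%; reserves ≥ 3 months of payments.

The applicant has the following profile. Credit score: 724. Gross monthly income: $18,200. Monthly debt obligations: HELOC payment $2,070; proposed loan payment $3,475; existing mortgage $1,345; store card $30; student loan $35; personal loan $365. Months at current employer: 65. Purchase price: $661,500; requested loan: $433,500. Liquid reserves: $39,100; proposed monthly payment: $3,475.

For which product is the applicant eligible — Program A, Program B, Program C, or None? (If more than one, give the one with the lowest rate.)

Total debts = (2,070 + 3,475 + 1,345 + 30 + 35 + 365) = 7,320; DTI = 7,320/18,200 = 40.2%.
LTV = 433,500/661,500 = 65.5%.
Reserves = 39,100/3,475 = 11.3 months.
Program A: score 724 ≥ 600; DTI 40.2% > 38%; LTV 65.5% ≤ 80%; employment 65 ≥ 6 mo; reserves 11.3 ≥ 2 mo → does not qualify.
Program B: score 724 ≥ 580; DTI 40.2% > 38%; LTV 65.5% ≤ 80% → does not qualify.
Program C: score 724 ≥ 680; DTI 40.2% > 38%; reserves 11.3 ≥ 3 mo → does not qualify.

None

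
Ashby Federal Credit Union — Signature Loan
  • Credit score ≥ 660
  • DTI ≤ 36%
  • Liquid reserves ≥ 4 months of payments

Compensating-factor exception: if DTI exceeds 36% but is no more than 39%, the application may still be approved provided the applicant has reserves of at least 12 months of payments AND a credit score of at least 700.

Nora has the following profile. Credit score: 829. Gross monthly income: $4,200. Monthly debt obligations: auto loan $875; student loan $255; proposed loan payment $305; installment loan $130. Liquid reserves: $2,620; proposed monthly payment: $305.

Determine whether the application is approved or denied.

Credit score 829 ≥ 660 (meets base)
Total debts = (875 + 255 + 305 + 130) = 1,565. DTI: 1,565 ÷ 4,200 = 37.3%, over the 36% base limit.
Reserves = 2,620/305 = 8.6 months ≥ 4
DTI 37.3% is within the 36%–39% exception band; checking compensating factors.
Override check — reserves: 8.6 mo (short of 12); score: 829 (ok).
Compensating-factor requirement not fully met.

Denied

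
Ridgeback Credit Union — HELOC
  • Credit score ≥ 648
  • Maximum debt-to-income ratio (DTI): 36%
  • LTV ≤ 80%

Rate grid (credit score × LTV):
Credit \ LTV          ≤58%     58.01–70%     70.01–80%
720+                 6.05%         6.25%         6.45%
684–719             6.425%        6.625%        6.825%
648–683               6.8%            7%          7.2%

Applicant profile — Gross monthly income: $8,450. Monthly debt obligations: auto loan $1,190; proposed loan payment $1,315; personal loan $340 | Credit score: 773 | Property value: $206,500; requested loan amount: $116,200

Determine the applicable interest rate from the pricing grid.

Credit score 773 ≥ 648; Total monthly debts = (1,190 + 1,315 + 340) = 2,845. Debt-to-income = 2,845/8,450 = 33.7% — meets 36% limit
Loan-to-value = 116,200/206,500 = 56.3% — pass (80% max)
Credit 773 → row 720+; LTV 56.3% → column ≤58%. Grid cell → 6.05%.

6.05%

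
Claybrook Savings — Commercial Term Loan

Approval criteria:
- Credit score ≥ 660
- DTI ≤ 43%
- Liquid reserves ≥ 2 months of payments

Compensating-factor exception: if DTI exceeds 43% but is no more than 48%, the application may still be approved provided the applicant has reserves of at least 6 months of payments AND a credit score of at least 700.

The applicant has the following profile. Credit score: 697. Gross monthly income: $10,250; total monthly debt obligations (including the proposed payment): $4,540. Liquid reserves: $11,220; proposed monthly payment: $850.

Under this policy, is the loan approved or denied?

Denied

Credit score 697 ≥ 660 (meets base)
DTI = 4,540/10,250 = 44.3% > 43% — standard DTI limit exceeded.
Reserves = 11,220/850 = 13.2 months ≥ 2
44.3% falls in the override range (43%–48%), so the compensating-factor test applies.
Override check — reserves: 13.2 mo (ok); score: 697 (below 700).
Compensating-factor requirement not fully met.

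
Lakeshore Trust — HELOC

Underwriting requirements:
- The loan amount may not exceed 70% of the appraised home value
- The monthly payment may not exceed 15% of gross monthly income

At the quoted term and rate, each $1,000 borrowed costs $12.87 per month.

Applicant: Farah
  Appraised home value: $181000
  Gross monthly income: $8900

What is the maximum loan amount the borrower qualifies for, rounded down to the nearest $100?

$103,700

Payment cap: 15% × $8,900 = $1,335/month.
At $12.87 per $1,000, that supports 1,335/12.87 × 1,000 ≈ $103,729 → $103,700.
LTV cap: 70% × $181,000 = $126,700 → $126,700.
Binding constraint: payment-to-income.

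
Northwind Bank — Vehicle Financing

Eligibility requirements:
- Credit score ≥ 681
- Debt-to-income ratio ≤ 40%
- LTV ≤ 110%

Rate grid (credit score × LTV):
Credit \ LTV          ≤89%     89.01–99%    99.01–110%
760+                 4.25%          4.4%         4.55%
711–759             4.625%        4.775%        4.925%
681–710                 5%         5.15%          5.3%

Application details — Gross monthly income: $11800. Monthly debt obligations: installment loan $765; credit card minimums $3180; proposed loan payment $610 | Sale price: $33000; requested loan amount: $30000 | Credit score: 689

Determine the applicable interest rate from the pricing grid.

5.15%

Credit score 689 ≥ 681; Total monthly debts = (765 + 3,180 + 610) = 4,555. DTI: 4,555 ÷ 11,800 = 38.6%, within the 40% cap
LTV = 30,000/33,000 = 90.9% ≤ 110%
Score 689 is in the 681–710 band; LTV 90.9% is in the 89.01–99% band → 5.15%.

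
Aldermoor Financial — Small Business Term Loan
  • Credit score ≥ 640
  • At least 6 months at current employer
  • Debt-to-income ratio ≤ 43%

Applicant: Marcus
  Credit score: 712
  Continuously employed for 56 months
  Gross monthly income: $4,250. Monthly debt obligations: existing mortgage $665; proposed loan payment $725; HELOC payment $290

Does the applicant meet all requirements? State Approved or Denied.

Approved

Credit score 712 ≥ 640 (meets)
Employment 56 ≥ 6 months
Total monthly debts = (665 + 725 + 290) = 1,680. DTI = 1,680/4,250 = 39.5% ≤ 43%
All criteria satisfied.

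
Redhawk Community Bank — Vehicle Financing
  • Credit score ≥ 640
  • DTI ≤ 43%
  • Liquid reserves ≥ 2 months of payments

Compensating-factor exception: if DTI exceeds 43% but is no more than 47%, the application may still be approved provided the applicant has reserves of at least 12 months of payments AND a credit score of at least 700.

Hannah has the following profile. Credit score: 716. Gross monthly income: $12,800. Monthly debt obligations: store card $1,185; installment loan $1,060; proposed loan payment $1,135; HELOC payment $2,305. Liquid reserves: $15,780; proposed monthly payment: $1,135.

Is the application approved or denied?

Approved

Credit score 716 ≥ 640 (meets base)
Total debts = (1,185 + 1,060 + 1,135 + 2,305) = 5,685. DTI: 5,685 ÷ 12,800 = 44.4%, over the 43% base limit.
Liquid reserves cover 15,780/1,135 = 13.9 months — ≥ 2 required
44.4% falls in the override range (43%–47%), so the compensating-factor test applies.
Override check — reserves: 13.9 mo (ok); score: 716 (ok).
Both override conditions satisfied; DTI exception granted.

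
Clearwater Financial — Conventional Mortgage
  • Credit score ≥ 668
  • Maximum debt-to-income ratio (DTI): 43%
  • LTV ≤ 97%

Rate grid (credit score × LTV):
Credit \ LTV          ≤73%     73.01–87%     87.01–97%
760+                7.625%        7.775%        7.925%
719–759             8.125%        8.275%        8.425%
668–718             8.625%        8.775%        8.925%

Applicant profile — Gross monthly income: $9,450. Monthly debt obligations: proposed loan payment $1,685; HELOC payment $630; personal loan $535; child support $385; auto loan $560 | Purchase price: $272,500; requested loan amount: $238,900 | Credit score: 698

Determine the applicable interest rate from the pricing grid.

Credit score 698 ≥ 668; Total monthly debts = (1,685 + 630 + 535 + 385 + 560) = 3,795. DTI = 3,795/9,450 = 40.2% ≤ 43%
LTV = 238,900/272,500 = 87.7% ≤ 97%
Row: 698 falls in 668–718. Column: 87.7% falls in 87.01–97%. Rate = 8.925%.

8.925%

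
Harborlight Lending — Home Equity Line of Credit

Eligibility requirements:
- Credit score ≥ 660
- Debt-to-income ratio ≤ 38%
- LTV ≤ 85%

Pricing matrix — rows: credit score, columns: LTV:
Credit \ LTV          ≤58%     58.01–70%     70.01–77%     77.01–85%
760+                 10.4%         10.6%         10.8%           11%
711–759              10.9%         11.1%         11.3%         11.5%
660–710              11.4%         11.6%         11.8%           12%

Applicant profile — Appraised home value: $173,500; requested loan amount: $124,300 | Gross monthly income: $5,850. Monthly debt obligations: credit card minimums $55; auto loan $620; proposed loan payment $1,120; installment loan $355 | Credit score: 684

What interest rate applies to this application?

11.8%

Credit score 684 ≥ 660; Total monthly debts = (55 + 620 + 1,120 + 355) = 2,150. DTI: 2,150 ÷ 5,850 = 36.8%, within the 38% cap
LTV: 124,300 ÷ 173,500 = 71.6%, within 85% cap
Score 684 is in the 660–710 band; LTV 71.6% is in the 70.01–77% band → 11.8%.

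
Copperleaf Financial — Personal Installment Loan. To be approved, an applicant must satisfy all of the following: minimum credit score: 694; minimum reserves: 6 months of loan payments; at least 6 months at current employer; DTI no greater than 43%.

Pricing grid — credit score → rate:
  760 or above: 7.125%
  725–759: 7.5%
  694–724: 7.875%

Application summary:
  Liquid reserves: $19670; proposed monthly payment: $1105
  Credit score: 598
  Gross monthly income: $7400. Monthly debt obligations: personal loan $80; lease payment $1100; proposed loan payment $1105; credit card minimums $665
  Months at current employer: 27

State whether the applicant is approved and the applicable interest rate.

Denied

Credit score 598 < 694 (below minimum)
Reserves: 19,670 ÷ 1,105 = 17.8 months (meets 6-month minimum)
Employment 27 ≥ 6 months
Total monthly debts = (80 + 1,100 + 1,105 + 665) = 2,950. DTI = 2,950/7,400 = 39.9% ≤ 43%
Not all requirements met → denied.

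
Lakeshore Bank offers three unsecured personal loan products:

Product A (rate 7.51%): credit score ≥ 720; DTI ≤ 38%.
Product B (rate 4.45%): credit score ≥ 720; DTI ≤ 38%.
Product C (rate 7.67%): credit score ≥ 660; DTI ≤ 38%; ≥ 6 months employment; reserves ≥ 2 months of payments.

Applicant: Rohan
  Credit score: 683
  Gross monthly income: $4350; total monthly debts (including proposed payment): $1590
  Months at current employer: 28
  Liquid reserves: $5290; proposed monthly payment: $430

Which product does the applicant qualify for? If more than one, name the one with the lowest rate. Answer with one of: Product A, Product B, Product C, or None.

DTI = 1,590/4,350 = 36.6%.
Reserves = 5,290/430 = 12.3 months.
Product A: score 683 < 720; DTI 36.6% ≤ 38% → does not qualify.
Product B: score 683 < 720; DTI 36.6% ≤ 38% → does not qualify.
Product C: score 683 ≥ 660; DTI 36.6% ≤ 38%; employment 28 ≥ 6 mo; reserves 12.3 ≥ 2 mo → qualifies.

Product C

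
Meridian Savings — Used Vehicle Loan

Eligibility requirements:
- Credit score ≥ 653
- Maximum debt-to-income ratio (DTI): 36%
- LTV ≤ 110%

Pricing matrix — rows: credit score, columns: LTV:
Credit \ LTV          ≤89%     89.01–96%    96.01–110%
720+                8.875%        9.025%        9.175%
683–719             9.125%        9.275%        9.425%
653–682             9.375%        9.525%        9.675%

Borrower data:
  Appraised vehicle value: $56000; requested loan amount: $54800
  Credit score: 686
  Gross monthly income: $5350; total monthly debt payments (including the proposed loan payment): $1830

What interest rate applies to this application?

9.425%

Credit score 686 ≥ 653; Debt-to-income = 1,830/5,350 = 34.2% — meets 36% limit
Loan-to-value = 54,800/56,000 = 97.9% — pass (110% max)
Row: 686 falls in 683–719. Column: 97.9% falls in 96.01–110%. Rate = 9.425%.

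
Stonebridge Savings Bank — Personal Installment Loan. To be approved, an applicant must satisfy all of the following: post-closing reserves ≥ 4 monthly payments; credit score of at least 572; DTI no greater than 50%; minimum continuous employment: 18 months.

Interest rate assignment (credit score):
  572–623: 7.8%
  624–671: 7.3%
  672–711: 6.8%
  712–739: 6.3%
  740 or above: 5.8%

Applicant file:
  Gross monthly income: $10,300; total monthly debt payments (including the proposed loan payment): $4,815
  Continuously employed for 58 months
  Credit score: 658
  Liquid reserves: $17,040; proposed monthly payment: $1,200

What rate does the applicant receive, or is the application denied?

Approved at 7.3%

Credit score 658 ≥ 572 (meets minimum)
Employment 58 ≥ 18 months
Liquid reserves cover 17,040/1,200 = 14.2 months — ≥ 4 required
DTI = 4,815/10,300 = 46.7% ≤ 50%
All requirements met. Score 658 falls in the 624–671 tier → 7.3%.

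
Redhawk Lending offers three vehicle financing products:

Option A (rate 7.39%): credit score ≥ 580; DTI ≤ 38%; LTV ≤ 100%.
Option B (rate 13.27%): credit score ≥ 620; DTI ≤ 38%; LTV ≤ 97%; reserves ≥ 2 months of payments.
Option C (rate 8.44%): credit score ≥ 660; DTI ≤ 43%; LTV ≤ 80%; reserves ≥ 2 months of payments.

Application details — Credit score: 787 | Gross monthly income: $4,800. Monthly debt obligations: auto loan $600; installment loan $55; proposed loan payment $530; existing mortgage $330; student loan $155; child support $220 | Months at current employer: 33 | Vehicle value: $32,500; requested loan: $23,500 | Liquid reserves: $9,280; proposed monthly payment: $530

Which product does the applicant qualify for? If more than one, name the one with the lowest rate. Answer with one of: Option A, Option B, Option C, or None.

Total debts = (600 + 55 + 530 + 330 + 155 + 220) = 1,890; DTI = 1,890/4,800 = 39.4%.
LTV = 23,500/32,500 = 72.3%.
Reserves = 9,280/530 = 17.5 months.
Option A: score 787 ≥ 580; DTI 39.4% > 38%; LTV 72.3% ≤ 100% → does not qualify.
Option B: score 787 ≥ 620; DTI 39.4% > 38%; LTV 72.3% ≤ 97%; reserves 17.5 ≥ 2 mo → does not qualify.
Option C: score 787 ≥ 660; DTI 39.4% ≤ 43%; LTV 72.3% ≤ 80%; reserves 17.5 ≥ 2 mo → qualifies.

Option C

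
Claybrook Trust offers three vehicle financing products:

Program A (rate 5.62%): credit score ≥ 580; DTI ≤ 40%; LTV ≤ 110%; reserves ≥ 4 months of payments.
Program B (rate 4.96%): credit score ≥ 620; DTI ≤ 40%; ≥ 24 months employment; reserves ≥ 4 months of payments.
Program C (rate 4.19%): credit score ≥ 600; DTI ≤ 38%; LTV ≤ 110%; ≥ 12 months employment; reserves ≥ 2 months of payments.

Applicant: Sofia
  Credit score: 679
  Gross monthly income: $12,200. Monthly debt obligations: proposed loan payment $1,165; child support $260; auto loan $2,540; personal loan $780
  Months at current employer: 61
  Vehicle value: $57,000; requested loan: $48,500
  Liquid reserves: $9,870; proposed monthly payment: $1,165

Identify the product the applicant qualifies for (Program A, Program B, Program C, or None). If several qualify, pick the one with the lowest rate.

Total debts = (1,165 + 260 + 2,540 + 780) = 4,745; DTI = 4,745/12,200 = 38.9%.
LTV = 48,500/57,000 = 85.1%.
Reserves = 9,870/1,165 = 8.5 months.
Program A: score 679 ≥ 580; DTI 38.9% ≤ 40%; LTV 85.1% ≤ 110%; reserves 8.5 ≥ 4 mo → qualifies.
Program B: score 679 ≥ 620; DTI 38.9% ≤ 40%; employment 61 ≥ 24 mo; reserves 8.5 ≥ 4 mo → qualifies.
Program C: score 679 ≥ 600; DTI 38.9% > 38%; LTV 85.1% ≤ 110%; employment 61 ≥ 12 mo; reserves 8.5 ≥ 2 mo → does not qualify.
Qualifying: Program A, Program B. Lowest rate is 4.96% → Program B.

Program B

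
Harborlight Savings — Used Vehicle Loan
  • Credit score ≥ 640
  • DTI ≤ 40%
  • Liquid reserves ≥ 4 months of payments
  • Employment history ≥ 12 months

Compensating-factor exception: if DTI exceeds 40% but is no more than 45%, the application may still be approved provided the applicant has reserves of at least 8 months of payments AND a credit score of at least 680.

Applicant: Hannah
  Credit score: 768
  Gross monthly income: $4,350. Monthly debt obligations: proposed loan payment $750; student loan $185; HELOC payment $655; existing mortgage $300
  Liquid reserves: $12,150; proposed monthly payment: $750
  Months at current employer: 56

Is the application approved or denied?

Approved

Credit score 768 ≥ 640 (meets base)
Total debts = (750 + 185 + 655 + 300) = 1,890. DTI: 1,890 ÷ 4,350 = 43.4%, over the 40% base limit.
Reserves = 12,150/750 = 16.2 months ≥ 4
Employment 56 ≥ 12 months
43.4% falls in the override range (40%–45%), so the compensating-factor test applies.
Override check — reserves: 16.2 mo (ok); score: 768 (ok).
Both compensating conditions met → exception applies.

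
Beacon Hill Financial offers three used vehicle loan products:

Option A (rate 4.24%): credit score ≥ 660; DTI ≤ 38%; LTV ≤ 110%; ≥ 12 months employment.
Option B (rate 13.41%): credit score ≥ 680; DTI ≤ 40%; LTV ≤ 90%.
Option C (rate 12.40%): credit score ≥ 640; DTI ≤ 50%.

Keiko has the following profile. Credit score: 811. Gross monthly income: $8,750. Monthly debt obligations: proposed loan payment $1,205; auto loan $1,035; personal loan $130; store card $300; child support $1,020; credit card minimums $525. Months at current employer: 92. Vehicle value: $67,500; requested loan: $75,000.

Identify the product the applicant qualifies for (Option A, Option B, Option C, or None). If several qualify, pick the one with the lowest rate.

Total debts = (1,205 + 1,035 + 130 + 300 + 1,020 + 525) = 4,215; DTI = 4,215/8,750 = 48.2%.
LTV = 75,000/67,500 = 111.1%.
Option A: score 811 ≥ 660; DTI 48.2% > 38%; LTV 111.1% > 110%; employment 92 ≥ 12 mo → does not qualify.
Option B: score 811 ≥ 680; DTI 48.2% > 40%; LTV 111.1% > 90% → does not qualify.
Option C: score 811 ≥ 640; DTI 48.2% ≤ 50% → qualifies.

Option C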